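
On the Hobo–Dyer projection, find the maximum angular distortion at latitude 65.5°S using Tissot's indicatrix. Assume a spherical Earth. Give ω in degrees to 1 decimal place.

Hobo–Dyer is a cylindrical equal-area projection with standard parallels at ±37.5°. For cylindrical equal-area with standard parallel φ₀, h = cos φ / cos φ₀ and k = cos φ₀ / cos φ, so h·k = 1.
At 65.5°: h = 0.5227, k = 1.913; principal scales a = 1.913, b = 0.5227.
sin(ω/2) = (a − b)/(a + b) = 1.390/2.436 = 0.5708, so ω = 2 arcsin(0.5708) ≈ 69.6°.

69.6°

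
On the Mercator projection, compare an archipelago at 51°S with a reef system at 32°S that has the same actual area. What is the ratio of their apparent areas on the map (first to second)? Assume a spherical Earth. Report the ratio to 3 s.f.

Mercator is conformal with k = sec φ, so areal scale = k² = sec²φ.
At 51°: sec²(51°) = 1/0.6293² = 2.525.
At 32°: sec²(32°) = 1/0.8480² = 1.390.
Ratio = 2.525/1.390 = cos²(32°)/cos²(51°) ≈ 1.82.

1.82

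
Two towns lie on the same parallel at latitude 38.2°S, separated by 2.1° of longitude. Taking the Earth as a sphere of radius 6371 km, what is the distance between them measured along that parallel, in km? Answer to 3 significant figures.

Arc length along a parallel = R cos φ · Δλ (with Δλ in radians).
= 6371 × cos 38.2° × (2.1° × π/180) = 6371 × 0.7859 × 0.03665 ≈ 184 km.

184 km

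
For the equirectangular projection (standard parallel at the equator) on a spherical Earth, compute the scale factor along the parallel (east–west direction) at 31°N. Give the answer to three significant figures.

For the equirectangular projection with φ₀ = 0 (plate carrée), h = 1 along meridians and k = sec φ along parallels.
k = 1/cos 31° = 1/0.8572 = 1.167.

1.17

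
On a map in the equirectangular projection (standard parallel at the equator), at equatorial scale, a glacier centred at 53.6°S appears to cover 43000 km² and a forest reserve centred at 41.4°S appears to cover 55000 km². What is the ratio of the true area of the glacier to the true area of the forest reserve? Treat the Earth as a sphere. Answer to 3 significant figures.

On the plate carrée, areal scale = h·k = 1 × sec φ, so true area = apparent × cos φ.
True area of glacier: 43000 × cos(53.6°) = 43000 × 0.5934 = 25520 km².
True area of forest reserve: 55000 × cos(41.4°) = 55000 × 0.7501 = 41260 km².
Ratio = 25520 / 41260 ≈ 0.619.

0.619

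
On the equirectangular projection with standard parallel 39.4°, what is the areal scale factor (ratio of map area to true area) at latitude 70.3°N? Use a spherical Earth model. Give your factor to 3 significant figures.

2.29

With standard parallel φ₀ = 39.4°, the equirectangular projection gives x = Rλ cos φ₀, y = Rφ, so h = 1 and k = cos 39.4° / cos φ.
Areal scale = h·k = 1 × cos φ₀ / cos φ; at 70.3°, h = 1.000, k = 2.292, so h·k = 2.292.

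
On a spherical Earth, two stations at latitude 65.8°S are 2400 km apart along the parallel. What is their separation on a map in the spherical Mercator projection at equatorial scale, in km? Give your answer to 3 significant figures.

For Mercator, h = k = sec φ (a conformal cylindrical projection has a single point scale, 1/cos φ).
Along the parallel, k = sec 65.8° = 1/0.4099 = 2.439.
Map distance = 2400 × 2.439 ≈ 5850 km.

5850 km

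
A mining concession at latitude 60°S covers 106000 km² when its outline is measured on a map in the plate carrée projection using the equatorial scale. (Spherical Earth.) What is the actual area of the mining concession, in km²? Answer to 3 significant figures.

53000 km²

For the equirectangular projection with φ₀ = 0 (plate carrée), h = 1 along meridians and k = sec φ along parallels.
Areal scale = h·k = 1 × sec φ; at 60°, h = 1.000, k = 2.000, so h·k = 2.000.
True area = apparent / (areal scale) = 106000 / 2.000 ≈ 53000 km².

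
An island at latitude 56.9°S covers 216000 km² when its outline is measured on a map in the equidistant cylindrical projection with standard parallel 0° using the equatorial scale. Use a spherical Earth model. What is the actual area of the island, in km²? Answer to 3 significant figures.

118000 km²

Plate carrée maps x = Rλ, y = Rφ. The meridian scale is h = 1 and the parallel scale is k = 1/cos φ = sec φ.
Areal scale = h·k = 1 × sec φ; at 56.9°, h = 1.000, k = 1.831, so h·k = 1.831.
True area = apparent / (areal scale) = 216000 / 1.831 ≈ 118000 km².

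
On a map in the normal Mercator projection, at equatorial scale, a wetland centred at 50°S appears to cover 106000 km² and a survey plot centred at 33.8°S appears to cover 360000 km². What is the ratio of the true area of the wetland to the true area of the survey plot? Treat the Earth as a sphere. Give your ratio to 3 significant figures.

0.176

On Mercator the areal scale is sec²φ, so true area = apparent × cos²φ.
True area of wetland: 106000 × cos²(50°) = 106000 × 0.4132 = 43800 km².
True area of survey plot: 360000 × cos²(33.8°) = 360000 × 0.6905 = 248600 km².
Ratio = 43800 / 248600 ≈ 0.176.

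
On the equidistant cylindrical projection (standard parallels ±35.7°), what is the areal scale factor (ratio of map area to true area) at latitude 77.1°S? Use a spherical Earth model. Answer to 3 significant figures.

The equidistant cylindrical projection with φ₀ = 35.7° has h = 1 (meridians true) and k = cos φ₀ / cos φ along parallels.
Areal scale = h·k = 1 × cos φ₀ / cos φ; at 77.1°, h = 1.000, k = 3.638, so h·k = 3.638.

3.64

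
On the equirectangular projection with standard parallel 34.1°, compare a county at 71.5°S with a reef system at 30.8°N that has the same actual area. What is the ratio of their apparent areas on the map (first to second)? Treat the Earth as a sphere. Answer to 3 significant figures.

With standard parallel φ₀ = 34.1°, the equirectangular projection gives x = Rλ cos φ₀, y = Rφ, so h = 1 and k = cos 34.1° / cos φ.
Areal scale at 71.5°: h·k = 1.000 × 2.610 = 2.610.
Areal scale at 30.8°: h·k = 1.000 × 0.9640 = 0.9640.
Ratio = 2.610/0.9640 ≈ 2.71.

2.71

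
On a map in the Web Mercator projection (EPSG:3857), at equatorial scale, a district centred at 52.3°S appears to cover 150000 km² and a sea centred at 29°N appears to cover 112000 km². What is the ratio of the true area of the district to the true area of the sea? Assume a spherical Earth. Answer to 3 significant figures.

Mercator's areal exaggeration is sec²φ; hence true area = (apparent area) · cos²φ.
True area of district: 150000 × cos²(52.3°) = 150000 × 0.3740 = 56090 km².
True area of sea: 112000 × cos²(29°) = 112000 × 0.7650 = 85680 km².
Ratio = 56090 / 85680 ≈ 0.655.

0.655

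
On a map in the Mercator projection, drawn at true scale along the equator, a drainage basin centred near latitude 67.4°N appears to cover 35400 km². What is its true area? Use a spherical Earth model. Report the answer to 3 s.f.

Mercator is conformal, so the point scale is isotropic: h = k = sec φ = 1/cos φ.
Areal scale = k² = sec²φ = 1/cos²(67.4°) = 1/0.3843² = 6.771.
True area = apparent / (areal scale) = 35400 / 6.771 ≈ 5230 km².

5230 km²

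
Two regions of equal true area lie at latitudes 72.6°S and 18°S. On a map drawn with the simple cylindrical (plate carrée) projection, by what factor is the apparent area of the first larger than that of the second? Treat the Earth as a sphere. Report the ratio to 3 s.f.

Plate carrée maps x = Rλ, y = Rφ. The meridian scale is h = 1 and the parallel scale is k = 1/cos φ = sec φ.
Areal scale at 72.6°: h·k = 1.000 × 3.344 = 3.344.
Areal scale at 18°: h·k = 1.000 × 1.051 = 1.051.
Ratio = 3.344/1.051 ≈ 3.18.

3.18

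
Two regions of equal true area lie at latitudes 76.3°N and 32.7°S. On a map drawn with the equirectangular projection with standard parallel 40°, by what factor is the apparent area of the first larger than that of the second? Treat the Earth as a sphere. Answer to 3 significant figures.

3.55

With standard parallel φ₀ = 40°, the equirectangular projection gives x = Rλ cos φ₀, y = Rφ, so h = 1 and k = cos 40° / cos φ.
Areal scale at 76.3°: h·k = 1.000 × 3.234 = 3.234.
Areal scale at 32.7°: h·k = 1.000 × 0.9103 = 0.9103.
Ratio = 3.234/0.9103 ≈ 3.55.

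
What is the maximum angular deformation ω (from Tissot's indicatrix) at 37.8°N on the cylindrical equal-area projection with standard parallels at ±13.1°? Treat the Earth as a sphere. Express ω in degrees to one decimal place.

23.8°

For cylindrical equal-area with standard parallel φ₀, h = cos φ / cos φ₀ and k = cos φ₀ / cos φ, so h·k = 1.
At 37.8°: h = 0.8113, k = 1.233; principal scales a = 1.233, b = 0.8113.
sin(ω/2) = (a − b)/(a + b) = 0.4214/2.044 = 0.2062, so ω = 2 arcsin(0.2062) ≈ 23.8°.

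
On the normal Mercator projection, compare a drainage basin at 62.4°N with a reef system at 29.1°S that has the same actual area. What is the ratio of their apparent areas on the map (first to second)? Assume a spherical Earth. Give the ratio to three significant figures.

Mercator is conformal with k = sec φ, so areal scale = k² = sec²φ.
At 62.4°: sec²(62.4°) = 1/0.4633² = 4.659.
At 29.1°: sec²(29.1°) = 1/0.8738² = 1.310.
Ratio = 4.659/1.310 = cos²(29.1°)/cos²(62.4°) ≈ 3.56.

3.56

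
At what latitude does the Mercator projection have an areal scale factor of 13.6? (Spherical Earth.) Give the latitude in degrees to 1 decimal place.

Mercator areal scale is sec²φ.
sec²φ = 13.6  ⇒  cos²φ = 0.07353  ⇒  cos φ = 0.2712.
φ = arccos(0.2712) ≈ 74.3°.

74.3°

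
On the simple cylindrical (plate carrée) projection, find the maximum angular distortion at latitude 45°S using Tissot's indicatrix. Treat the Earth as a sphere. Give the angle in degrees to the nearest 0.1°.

Plate carrée maps x = Rλ, y = Rφ. The meridian scale is h = 1 and the parallel scale is k = 1/cos φ = sec φ.
At 45°: h = 1.000, k = 1.414; principal scales a = 1.414, b = 1.000.
sin(ω/2) = (a − b)/(a + b) = 0.4142/2.414 = 0.1716, so ω = 2 arcsin(0.1716) ≈ 19.8°.

19.8°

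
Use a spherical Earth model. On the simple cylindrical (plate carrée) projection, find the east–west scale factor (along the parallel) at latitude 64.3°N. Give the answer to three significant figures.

In the plate carrée (x = Rλ, y = Rφ), meridians are true-scale (h = 1) and parallels are stretched by k = sec φ.
k = 1/cos 64.3° = 1/0.4337 = 2.306.

2.31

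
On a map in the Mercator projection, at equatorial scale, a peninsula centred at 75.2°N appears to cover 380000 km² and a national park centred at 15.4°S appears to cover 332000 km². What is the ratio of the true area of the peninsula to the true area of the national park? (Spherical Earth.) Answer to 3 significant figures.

Mercator's areal exaggeration is sec²φ; hence true area = (apparent area) · cos²φ.
True area of peninsula: 380000 × cos²(75.2°) = 380000 × 0.06525 = 24800 km².
True area of national park: 332000 × cos²(15.4°) = 332000 × 0.9295 = 308600 km².
Ratio = 24800 / 308600 ≈ 0.0804.

0.0804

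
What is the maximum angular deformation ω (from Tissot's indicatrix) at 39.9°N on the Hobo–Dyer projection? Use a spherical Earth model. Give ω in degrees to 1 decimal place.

The Hobo–Dyer projection is cylindrical equal-area with φ₀ = 37.5°. For cylindrical equal-area with standard parallel φ₀, h = cos φ / cos φ₀ and k = cos φ₀ / cos φ, so h·k = 1.
At 39.9°: h = 0.9670, k = 1.034; principal scales a = 1.034, b = 0.9670.
sin(ω/2) = (a − b)/(a + b) = 0.06715/2.001 = 0.03355, so ω = 2 arcsin(0.03355) ≈ 3.8°.

3.8°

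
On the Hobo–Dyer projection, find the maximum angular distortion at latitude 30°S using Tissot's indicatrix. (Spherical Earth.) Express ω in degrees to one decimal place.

The Hobo–Dyer projection is cylindrical equal-area with φ₀ = 37.5°. A cylindrical equal-area projection with standard parallel φ₀ has meridian scale h = cos φ / cos φ₀ and parallel scale k = cos φ₀ / cos φ (so areas are preserved, h·k = 1).
At 30°: h = 1.092, k = 0.9161; principal scales a = 1.092, b = 0.9161.
sin(ω/2) = (a − b)/(a + b) = 0.1755/2.008 = 0.08742, so ω = 2 arcsin(0.08742) ≈ 10.0°.

10.0°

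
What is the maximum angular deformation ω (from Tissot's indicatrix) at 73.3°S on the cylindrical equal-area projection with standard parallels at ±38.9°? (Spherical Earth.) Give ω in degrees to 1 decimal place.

For cylindrical equal-area with standard parallel φ₀, h = cos φ / cos φ₀ and k = cos φ₀ / cos φ, so h·k = 1.
At 73.3°: h = 0.3692, k = 2.708; principal scales a = 2.708, b = 0.3692.
sin(ω/2) = (a − b)/(a + b) = 2.339/3.077 = 0.7600, so ω = 2 arcsin(0.7600) ≈ 98.9°.

98.9°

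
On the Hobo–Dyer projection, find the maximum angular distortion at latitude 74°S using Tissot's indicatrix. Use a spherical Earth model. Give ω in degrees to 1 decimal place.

103.4°

Hobo–Dyer is a cylindrical equal-area projection with standard parallels at ±37.5°. Cylindrical equal-area (φ₀ = 37.5°): h = cos φ / cos 37.5° along meridians, k = cos 37.5° / cos φ along parallels; h·k = 1.
At 74°: h = 0.3474, k = 2.878; principal scales a = 2.878, b = 0.3474.
sin(ω/2) = (a − b)/(a + b) = 2.531/3.226 = 0.7846, so ω = 2 arcsin(0.7846) ≈ 103.4°.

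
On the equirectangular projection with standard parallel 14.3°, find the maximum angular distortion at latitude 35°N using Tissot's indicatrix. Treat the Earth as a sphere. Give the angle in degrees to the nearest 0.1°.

In the equirectangular projection with standard parallel φ₀ = 14.3° (x = Rλ cos φ₀, y = Rφ), meridians are true-scale (h = 1) and the parallel scale is k = cos φ₀ / cos φ.
At 35°: h = 1.000, k = 1.183; principal scales a = 1.183, b = 1.000.
sin(ω/2) = (a − b)/(a + b) = 0.1829/2.183 = 0.08381, so ω = 2 arcsin(0.08381) ≈ 9.6°.

9.6°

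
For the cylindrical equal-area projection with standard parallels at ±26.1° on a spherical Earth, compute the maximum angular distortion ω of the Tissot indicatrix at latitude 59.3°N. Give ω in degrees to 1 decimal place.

For cylindrical equal-area with standard parallel φ₀, h = cos φ / cos φ₀ and k = cos φ₀ / cos φ, so h·k = 1.
At 59.3°: h = 0.5685, k = 1.759; principal scales a = 1.759, b = 0.5685.
sin(ω/2) = (a − b)/(a + b) = 1.190/2.327 = 0.5115, so ω = 2 arcsin(0.5115) ≈ 61.5°.

61.5°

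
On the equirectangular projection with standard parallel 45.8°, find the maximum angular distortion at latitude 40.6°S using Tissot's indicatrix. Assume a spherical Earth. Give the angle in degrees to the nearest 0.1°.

4.9°

With standard parallel φ₀ = 45.8°, the equirectangular projection gives x = Rλ cos φ₀, y = Rφ, so h = 1 and k = cos 45.8° / cos φ.
At 40.6°: h = 1.000, k = 0.9182; principal scales a = 1.000, b = 0.9182.
sin(ω/2) = (a − b)/(a + b) = 0.08180/1.918 = 0.04264, so ω = 2 arcsin(0.04264) ≈ 4.9°.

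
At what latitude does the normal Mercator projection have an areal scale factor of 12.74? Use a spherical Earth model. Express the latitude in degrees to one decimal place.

Mercator areal scale is sec²φ.
sec²φ = 12.74  ⇒  cos²φ = 0.07849  ⇒  cos φ = 0.2802.
φ = arccos(0.2802) ≈ 73.7°.

73.7°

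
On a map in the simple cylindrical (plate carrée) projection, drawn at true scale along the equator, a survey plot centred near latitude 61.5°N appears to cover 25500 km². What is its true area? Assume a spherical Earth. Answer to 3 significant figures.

12200 km²

In the plate carrée (x = Rλ, y = Rφ), meridians are true-scale (h = 1) and parallels are stretched by k = sec φ.
Areal scale = h·k = 1 × sec φ; at 61.5°, h = 1.000, k = 2.096, so h·k = 2.096.
True area = apparent / (areal scale) = 25500 / 2.096 ≈ 12200 km².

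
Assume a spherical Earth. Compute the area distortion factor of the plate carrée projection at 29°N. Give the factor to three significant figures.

Plate carrée maps x = Rλ, y = Rφ. The meridian scale is h = 1 and the parallel scale is k = 1/cos φ = sec φ.
Areal scale = h·k = 1 × sec φ; at 29°, h = 1.000, k = 1.143, so h·k = 1.143.

1.14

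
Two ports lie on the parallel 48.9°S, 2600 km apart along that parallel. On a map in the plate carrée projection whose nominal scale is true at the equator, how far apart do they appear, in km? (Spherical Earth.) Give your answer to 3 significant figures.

3960 km

Plate carrée maps x = Rλ, y = Rφ. The meridian scale is h = 1 and the parallel scale is k = 1/cos φ = sec φ.
Along the parallel, k = sec 48.9° = 1/0.6574 = 1.521.
Map distance = 2600 × 1.521 ≈ 3960 km.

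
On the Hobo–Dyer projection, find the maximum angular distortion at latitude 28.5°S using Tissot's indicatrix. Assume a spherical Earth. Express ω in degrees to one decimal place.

11.7°

Hobo–Dyer is a cylindrical equal-area projection with standard parallels at ±37.5°. Cylindrical equal-area (φ₀ = 37.5°): h = cos φ / cos 37.5° along meridians, k = cos 37.5° / cos φ along parallels; h·k = 1.
At 28.5°: h = 1.108, k = 0.9028; principal scales a = 1.108, b = 0.9028.
sin(ω/2) = (a − b)/(a + b) = 0.2050/2.010 = 0.1020, so ω = 2 arcsin(0.1020) ≈ 11.7°.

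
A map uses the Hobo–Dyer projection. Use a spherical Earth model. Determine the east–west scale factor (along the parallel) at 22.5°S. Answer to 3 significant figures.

0.859

Hobo–Dyer is a cylindrical equal-area projection with standard parallels at ±37.5°. Cylindrical equal-area (φ₀ = 37.5°): h = cos φ / cos 37.5° along meridians, k = cos 37.5° / cos φ along parallels; h·k = 1.
k = cos 37.5° / cos 22.5° = 0.7934/0.9239 = 0.8587.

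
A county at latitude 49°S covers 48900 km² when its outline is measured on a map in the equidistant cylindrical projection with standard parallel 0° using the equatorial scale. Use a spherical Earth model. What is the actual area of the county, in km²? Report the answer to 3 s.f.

In the plate carrée (x = Rλ, y = Rφ), meridians are true-scale (h = 1) and parallels are stretched by k = sec φ.
Areal scale = h·k = 1 × sec φ; at 49°, h = 1.000, k = 1.524, so h·k = 1.524.
True area = apparent / (areal scale) = 48900 / 1.524 ≈ 32100 km².

32100 km²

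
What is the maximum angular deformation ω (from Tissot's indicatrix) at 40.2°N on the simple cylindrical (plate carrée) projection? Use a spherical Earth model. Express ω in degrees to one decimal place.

15.4°

In the plate carrée (x = Rλ, y = Rφ), meridians are true-scale (h = 1) and parallels are stretched by k = sec φ.
At 40.2°: h = 1.000, k = 1.309; principal scales a = 1.309, b = 1.000.
sin(ω/2) = (a − b)/(a + b) = 0.3093/2.309 = 0.1339, so ω = 2 arcsin(0.1339) ≈ 15.4°.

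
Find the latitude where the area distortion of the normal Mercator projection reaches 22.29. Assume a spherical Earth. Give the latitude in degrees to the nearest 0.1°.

Mercator areal scale is sec²φ.
sec²φ = 22.29  ⇒  cos²φ = 0.04486  ⇒  cos φ = 0.2118.
φ = arccos(0.2118) ≈ 77.8°.

77.8°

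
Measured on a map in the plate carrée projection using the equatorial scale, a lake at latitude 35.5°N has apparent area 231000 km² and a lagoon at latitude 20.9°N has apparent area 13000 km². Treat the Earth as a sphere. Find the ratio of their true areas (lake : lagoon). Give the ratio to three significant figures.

On the plate carrée, areal scale = h·k = 1 × sec φ, so true area = apparent × cos φ.
True area of lake: 231000 × cos(35.5°) = 231000 × 0.8141 = 188100 km².
True area of lagoon: 13000 × cos(20.9°) = 13000 × 0.9342 = 12140 km².
Ratio = 188100 / 12140 ≈ 15.5.

15.5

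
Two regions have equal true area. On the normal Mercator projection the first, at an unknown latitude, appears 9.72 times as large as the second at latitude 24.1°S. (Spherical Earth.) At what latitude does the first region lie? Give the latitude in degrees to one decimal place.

73.0°

For equal true areas on Mercator, apparent areas scale as sec²φ, so the ratio is cos²φ₂ / cos²φ₁.
cos²φ₂ / cos²φ₁ = 9.72  ⇒  cos φ₁ = cos 24.1° / √9.72 = 0.9128/3.118 = 0.2928.
φ₁ = arccos(0.2928) ≈ 73.0°.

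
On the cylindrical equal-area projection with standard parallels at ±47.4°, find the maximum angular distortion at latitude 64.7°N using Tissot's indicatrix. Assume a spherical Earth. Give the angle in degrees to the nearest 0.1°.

50.9°

A cylindrical equal-area projection with standard parallel φ₀ has meridian scale h = cos φ / cos φ₀ and parallel scale k = cos φ₀ / cos φ (so areas are preserved, h·k = 1).
At 64.7°: h = 0.6314, k = 1.584; principal scales a = 1.584, b = 0.6314.
sin(ω/2) = (a − b)/(a + b) = 0.9525/2.215 = 0.4300, so ω = 2 arcsin(0.4300) ≈ 50.9°.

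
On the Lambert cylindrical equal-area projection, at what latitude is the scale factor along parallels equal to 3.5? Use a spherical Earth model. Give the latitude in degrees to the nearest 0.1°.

The Lambert cylindrical equal-area projection is the cylindrical equal-area projection with its standard parallel at the equator (φ₀ = 0). Cylindrical equal-area (φ₀ = 0°): h = cos φ / cos 0° along meridians, k = cos 0° / cos φ along parallels; h·k = 1.
k = cos φ₀ / cos φ = 3.5  ⇒  cos φ = cos 0° / 3.5 = 0.2857.
φ = arccos(0.2857) ≈ 73.4°.

73.4°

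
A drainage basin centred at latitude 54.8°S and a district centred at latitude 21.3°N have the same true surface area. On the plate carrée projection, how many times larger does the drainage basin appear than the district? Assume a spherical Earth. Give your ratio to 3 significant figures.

1.62

Plate carrée maps x = Rλ, y = Rφ. The meridian scale is h = 1 and the parallel scale is k = 1/cos φ = sec φ.
Areal scale at 54.8°: h·k = 1.000 × 1.735 = 1.735.
Areal scale at 21.3°: h·k = 1.000 × 1.073 = 1.073.
Ratio = 1.735/1.073 ≈ 1.62.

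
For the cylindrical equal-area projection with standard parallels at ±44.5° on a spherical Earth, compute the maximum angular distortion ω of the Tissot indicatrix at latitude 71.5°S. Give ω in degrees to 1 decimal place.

A cylindrical equal-area projection with standard parallel φ₀ has meridian scale h = cos φ / cos φ₀ and parallel scale k = cos φ₀ / cos φ (so areas are preserved, h·k = 1).
At 71.5°: h = 0.4449, k = 2.248; principal scales a = 2.248, b = 0.4449.
sin(ω/2) = (a − b)/(a + b) = 1.803/2.693 = 0.6696, so ω = 2 arcsin(0.6696) ≈ 84.1°.

84.1°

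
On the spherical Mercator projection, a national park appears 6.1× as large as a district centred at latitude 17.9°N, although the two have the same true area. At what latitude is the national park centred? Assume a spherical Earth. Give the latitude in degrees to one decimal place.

67.3°

On Mercator, (apparent₁)/(apparent₂) = sec²φ₁ / sec²φ₂ when true areas are equal.
cos²φ₂ / cos²φ₁ = 6.1  ⇒  cos φ₁ = cos 17.9° / √6.1 = 0.9516/2.470 = 0.3853.
φ₁ = arccos(0.3853) ≈ 67.3°.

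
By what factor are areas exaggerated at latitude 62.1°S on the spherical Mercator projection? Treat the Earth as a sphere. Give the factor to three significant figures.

4.57

Mercator is conformal, so the point scale is isotropic: h = k = sec φ = 1/cos φ.
Areal scale = k² = sec²φ = 1/cos²(62.1°) = 1/0.4679² = 4.567.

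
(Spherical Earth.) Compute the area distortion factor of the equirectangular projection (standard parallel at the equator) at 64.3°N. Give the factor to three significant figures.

2.31

Plate carrée maps x = Rλ, y = Rφ. The meridian scale is h = 1 and the parallel scale is k = 1/cos φ = sec φ.
Areal scale = h·k = 1 × sec φ; at 64.3°, h = 1.000, k = 2.306, so h·k = 2.306.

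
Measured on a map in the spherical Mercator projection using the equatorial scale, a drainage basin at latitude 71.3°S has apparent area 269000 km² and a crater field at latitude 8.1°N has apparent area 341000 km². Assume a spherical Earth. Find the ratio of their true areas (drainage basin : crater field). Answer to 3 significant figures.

On Mercator the areal scale is sec²φ, so true area = apparent × cos²φ.
True area of drainage basin: 269000 × cos²(71.3°) = 269000 × 0.1028 = 27650 km².
True area of crater field: 341000 × cos²(8.1°) = 341000 × 0.9801 = 334200 km².
Ratio = 27650 / 334200 ≈ 0.0827.

0.0827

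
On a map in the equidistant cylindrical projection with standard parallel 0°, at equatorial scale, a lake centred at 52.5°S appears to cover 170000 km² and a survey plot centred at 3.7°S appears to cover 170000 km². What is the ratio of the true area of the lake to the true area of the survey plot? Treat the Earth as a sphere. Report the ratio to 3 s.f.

0.610

Plate carrée has h = 1 and k = sec φ, giving areal scale sec φ; true area = (apparent area) · cos φ.
True area of lake: 170000 × cos(52.5°) = 170000 × 0.6088 = 103500 km².
True area of survey plot: 170000 × cos(3.7°) = 170000 × 0.9979 = 169600 km².
Ratio = 103500 / 169600 ≈ 0.610.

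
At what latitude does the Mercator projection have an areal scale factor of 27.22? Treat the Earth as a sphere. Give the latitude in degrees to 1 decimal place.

78.9°

Mercator areal scale is sec²φ.
sec²φ = 27.22  ⇒  cos²φ = 0.03674  ⇒  cos φ = 0.1917.
φ = arccos(0.1917) ≈ 78.9°.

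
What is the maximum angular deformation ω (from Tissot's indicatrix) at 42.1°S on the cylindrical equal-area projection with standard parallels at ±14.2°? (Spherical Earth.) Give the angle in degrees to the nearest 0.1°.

30.3°

Cylindrical equal-area (φ₀ = 14.2°): h = cos φ / cos 14.2° along meridians, k = cos 14.2° / cos φ along parallels; h·k = 1.
At 42.1°: h = 0.7654, k = 1.307; principal scales a = 1.307, b = 0.7654.
sin(ω/2) = (a − b)/(a + b) = 0.5412/2.072 = 0.2612, so ω = 2 arcsin(0.2612) ≈ 30.3°.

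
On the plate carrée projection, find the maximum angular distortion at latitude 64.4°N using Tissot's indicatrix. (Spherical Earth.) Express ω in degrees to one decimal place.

46.7°

For the equirectangular projection with φ₀ = 0 (plate carrée), h = 1 along meridians and k = sec φ along parallels.
At 64.4°: h = 1.000, k = 2.314; principal scales a = 2.314, b = 1.000.
sin(ω/2) = (a − b)/(a + b) = 1.314/3.314 = 0.3966, so ω = 2 arcsin(0.3966) ≈ 46.7°.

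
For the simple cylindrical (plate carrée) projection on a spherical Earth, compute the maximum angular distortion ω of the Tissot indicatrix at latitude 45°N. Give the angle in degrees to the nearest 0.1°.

For the equirectangular projection with φ₀ = 0 (plate carrée), h = 1 along meridians and k = sec φ along parallels.
At 45°: h = 1.000, k = 1.414; principal scales a = 1.414, b = 1.000.
sin(ω/2) = (a − b)/(a + b) = 0.4142/2.414 = 0.1716, so ω = 2 arcsin(0.1716) ≈ 19.8°.

19.8°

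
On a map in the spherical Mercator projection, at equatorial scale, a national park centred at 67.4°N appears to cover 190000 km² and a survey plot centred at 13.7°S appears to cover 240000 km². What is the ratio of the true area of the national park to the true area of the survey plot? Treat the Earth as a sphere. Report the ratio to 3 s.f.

0.124

Since Mercator area scale is 1/cos²φ, the true area equals the apparent area multiplied by cos²φ.
True area of national park: 190000 × cos²(67.4°) = 190000 × 0.1477 = 28060 km².
True area of survey plot: 240000 × cos²(13.7°) = 240000 × 0.9439 = 226500 km².
Ratio = 28060 / 226500 ≈ 0.124.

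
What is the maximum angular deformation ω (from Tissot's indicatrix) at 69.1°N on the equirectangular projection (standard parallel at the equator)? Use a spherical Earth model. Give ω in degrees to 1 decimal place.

56.6°

Plate carrée maps x = Rλ, y = Rφ. The meridian scale is h = 1 and the parallel scale is k = 1/cos φ = sec φ.
At 69.1°: h = 1.000, k = 2.803; principal scales a = 2.803, b = 1.000.
sin(ω/2) = (a − b)/(a + b) = 1.803/3.803 = 0.4741, so ω = 2 arcsin(0.4741) ≈ 56.6°.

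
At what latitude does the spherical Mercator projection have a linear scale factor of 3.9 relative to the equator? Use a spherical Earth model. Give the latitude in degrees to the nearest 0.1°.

Mercator scale is k = sec φ = 1/cos φ.
1/cos φ = 3.9  ⇒  cos φ = 0.2564  ⇒  φ = arccos(0.2564) ≈ 75.1°.

75.1°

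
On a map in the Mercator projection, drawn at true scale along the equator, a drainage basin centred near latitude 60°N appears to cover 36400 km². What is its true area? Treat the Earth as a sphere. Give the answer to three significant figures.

The Mercator projection is conformal; its linear scale factor is the same in every direction and equals sec φ = 1/cos φ.
Areal scale = k² = sec²φ = 1/cos²(60°) = 1/0.5000² = 4.000.
True area = apparent / (areal scale) = 36400 / 4.000 ≈ 9100 km².

9100 km²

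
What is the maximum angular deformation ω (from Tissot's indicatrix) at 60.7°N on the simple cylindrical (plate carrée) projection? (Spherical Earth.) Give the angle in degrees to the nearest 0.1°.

40.1°

Plate carrée maps x = Rλ, y = Rφ. The meridian scale is h = 1 and the parallel scale is k = 1/cos φ = sec φ.
At 60.7°: h = 1.000, k = 2.043; principal scales a = 2.043, b = 1.000.
sin(ω/2) = (a − b)/(a + b) = 1.043/3.043 = 0.3428, so ω = 2 arcsin(0.3428) ≈ 40.1°.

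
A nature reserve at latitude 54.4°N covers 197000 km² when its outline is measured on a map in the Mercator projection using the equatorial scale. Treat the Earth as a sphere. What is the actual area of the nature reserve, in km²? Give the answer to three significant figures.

66800 km²

The Mercator projection is conformal; its linear scale factor is the same in every direction and equals sec φ = 1/cos φ.
Areal scale = k² = sec²φ = 1/cos²(54.4°) = 1/0.5821² = 2.951.
True area = apparent / (areal scale) = 197000 / 2.951 ≈ 66800 km².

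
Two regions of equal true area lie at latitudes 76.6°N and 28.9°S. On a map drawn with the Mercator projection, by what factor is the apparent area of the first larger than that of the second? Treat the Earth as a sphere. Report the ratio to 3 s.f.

14.3

Mercator areal scale is sec²φ.
At 76.6°: sec²(76.6°) = 1/0.2317² = 18.62.
At 28.9°: sec²(28.9°) = 1/0.8755² = 1.305.
Ratio = 18.62/1.305 = cos²(28.9°)/cos²(76.6°) ≈ 14.3.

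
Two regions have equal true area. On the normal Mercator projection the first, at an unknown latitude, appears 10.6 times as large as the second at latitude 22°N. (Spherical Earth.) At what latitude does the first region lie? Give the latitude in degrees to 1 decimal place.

Mercator areal scale is sec²φ, so apparent-area ratio = sec²φ₁ / sec²φ₂ = cos²φ₂ / cos²φ₁.
cos²φ₂ / cos²φ₁ = 10.6  ⇒  cos φ₁ = cos 22° / √10.6 = 0.9272/3.256 = 0.2848.
φ₁ = arccos(0.2848) ≈ 73.5°.

73.5°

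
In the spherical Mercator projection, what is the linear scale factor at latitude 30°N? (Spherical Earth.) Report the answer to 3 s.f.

1.15

Mercator is conformal, so the point scale is isotropic: h = k = sec φ = 1/cos φ.
k = 1/cos 30° = 1/0.8660 = 1.155.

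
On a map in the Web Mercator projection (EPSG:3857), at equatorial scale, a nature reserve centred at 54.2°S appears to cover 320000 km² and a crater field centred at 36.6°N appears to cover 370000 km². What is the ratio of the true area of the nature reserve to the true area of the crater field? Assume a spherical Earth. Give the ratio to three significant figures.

On Mercator the areal scale is sec²φ, so true area = apparent × cos²φ.
True area of nature reserve: 320000 × cos²(54.2°) = 320000 × 0.3422 = 109500 km².
True area of crater field: 370000 × cos²(36.6°) = 370000 × 0.6445 = 238500 km².
Ratio = 109500 / 238500 ≈ 0.459.

0.459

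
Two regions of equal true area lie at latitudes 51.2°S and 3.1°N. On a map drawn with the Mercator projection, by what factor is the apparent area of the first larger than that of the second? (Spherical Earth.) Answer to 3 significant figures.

2.54

On Mercator, area is exaggerated by sec²φ = 1/cos²φ.
At 51.2°: sec²(51.2°) = 1/0.6266² = 2.547.
At 3.1°: sec²(3.1°) = 1/0.9985² = 1.003.
Ratio = 2.547/1.003 = cos²(3.1°)/cos²(51.2°) ≈ 2.54.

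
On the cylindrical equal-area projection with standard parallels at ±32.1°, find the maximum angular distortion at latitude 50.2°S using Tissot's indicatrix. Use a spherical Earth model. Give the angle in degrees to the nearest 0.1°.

A cylindrical equal-area projection with standard parallel φ₀ has meridian scale h = cos φ / cos φ₀ and parallel scale k = cos φ₀ / cos φ (so areas are preserved, h·k = 1).
At 50.2°: h = 0.7556, k = 1.323; principal scales a = 1.323, b = 0.7556.
sin(ω/2) = (a − b)/(a + b) = 0.5678/2.079 = 0.2731, so ω = 2 arcsin(0.2731) ≈ 31.7°.

31.7°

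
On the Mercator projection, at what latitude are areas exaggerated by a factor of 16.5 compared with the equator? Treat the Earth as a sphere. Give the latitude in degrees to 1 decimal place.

75.7°

Mercator areal scale is sec²φ.
sec²φ = 16.5  ⇒  cos²φ = 0.06061  ⇒  cos φ = 0.2462.
φ = arccos(0.2462) ≈ 75.7°.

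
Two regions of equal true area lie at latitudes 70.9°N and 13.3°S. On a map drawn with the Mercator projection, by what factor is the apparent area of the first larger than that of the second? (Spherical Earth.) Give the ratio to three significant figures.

8.85

Mercator is conformal with k = sec φ, so areal scale = k² = sec²φ.
At 70.9°: sec²(70.9°) = 1/0.3272² = 9.340.
At 13.3°: sec²(13.3°) = 1/0.9732² = 1.056.
Ratio = 9.340/1.056 = cos²(13.3°)/cos²(70.9°) ≈ 8.85.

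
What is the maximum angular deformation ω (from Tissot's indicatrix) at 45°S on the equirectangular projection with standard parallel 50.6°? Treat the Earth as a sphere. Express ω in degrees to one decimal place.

6.2°

In the equirectangular projection with standard parallel φ₀ = 50.6° (x = Rλ cos φ₀, y = Rφ), meridians are true-scale (h = 1) and the parallel scale is k = cos φ₀ / cos φ.
At 45°: h = 1.000, k = 0.8976; principal scales a = 1.000, b = 0.8976.
sin(ω/2) = (a − b)/(a + b) = 0.1024/1.898 = 0.05394, so ω = 2 arcsin(0.05394) ≈ 6.2°.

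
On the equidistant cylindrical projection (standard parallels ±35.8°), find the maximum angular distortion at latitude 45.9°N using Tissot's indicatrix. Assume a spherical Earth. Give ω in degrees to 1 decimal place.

The equidistant cylindrical projection with φ₀ = 35.8° has h = 1 (meridians true) and k = cos φ₀ / cos φ along parallels.
At 45.9°: h = 1.000, k = 1.165; principal scales a = 1.165, b = 1.000.
sin(ω/2) = (a − b)/(a + b) = 0.1655/2.165 = 0.07641, so ω = 2 arcsin(0.07641) ≈ 8.8°.

8.8°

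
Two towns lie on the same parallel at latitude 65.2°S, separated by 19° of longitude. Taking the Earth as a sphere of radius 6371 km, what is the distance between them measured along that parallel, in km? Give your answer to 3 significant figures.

886 km

Arc length along a parallel = R cos φ · Δλ (with Δλ in radians).
= 6371 × cos 65.2° × (19° × π/180) = 6371 × 0.4195 × 0.3316 ≈ 886 km.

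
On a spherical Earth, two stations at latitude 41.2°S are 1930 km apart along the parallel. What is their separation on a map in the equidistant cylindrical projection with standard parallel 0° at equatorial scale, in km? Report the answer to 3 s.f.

Plate carrée maps x = Rλ, y = Rφ. The meridian scale is h = 1 and the parallel scale is k = 1/cos φ = sec φ.
Along the parallel, k = sec 41.2° = 1/0.7524 = 1.329.
Map distance = 1930 × 1.329 ≈ 2570 km.

2570 km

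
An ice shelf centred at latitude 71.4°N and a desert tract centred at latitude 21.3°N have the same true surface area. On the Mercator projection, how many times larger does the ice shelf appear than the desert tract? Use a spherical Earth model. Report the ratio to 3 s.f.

8.53

On Mercator, area is exaggerated by sec²φ = 1/cos²φ.
At 71.4°: sec²(71.4°) = 1/0.3190² = 9.829.
At 21.3°: sec²(21.3°) = 1/0.9317² = 1.152.
Ratio = 9.829/1.152 = cos²(21.3°)/cos²(71.4°) ≈ 8.53.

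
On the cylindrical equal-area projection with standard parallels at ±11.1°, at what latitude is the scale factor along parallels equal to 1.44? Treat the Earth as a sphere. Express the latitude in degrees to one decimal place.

47.0°

For cylindrical equal-area with standard parallel φ₀, h = cos φ / cos φ₀ and k = cos φ₀ / cos φ, so h·k = 1.
k = cos φ₀ / cos φ = 1.44  ⇒  cos φ = cos 11.1° / 1.44 = 0.6815.
φ = arccos(0.6815) ≈ 47.0°.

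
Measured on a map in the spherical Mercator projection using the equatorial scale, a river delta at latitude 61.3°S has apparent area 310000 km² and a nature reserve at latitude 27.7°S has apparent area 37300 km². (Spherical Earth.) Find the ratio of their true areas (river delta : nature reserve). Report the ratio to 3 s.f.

2.44

On Mercator the areal scale is sec²φ, so true area = apparent × cos²φ.
True area of river delta: 310000 × cos²(61.3°) = 310000 × 0.2306 = 71490 km².
True area of nature reserve: 37300 × cos²(27.7°) = 37300 × 0.7839 = 29240 km².
Ratio = 71490 / 29240 ≈ 2.44.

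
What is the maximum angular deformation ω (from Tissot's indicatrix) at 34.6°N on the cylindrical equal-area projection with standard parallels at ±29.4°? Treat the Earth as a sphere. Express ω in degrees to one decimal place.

Cylindrical equal-area (φ₀ = 29.4°): h = cos φ / cos 29.4° along meridians, k = cos 29.4° / cos φ along parallels; h·k = 1.
At 34.6°: h = 0.9448, k = 1.058; principal scales a = 1.058, b = 0.9448.
sin(ω/2) = (a − b)/(a + b) = 0.1136/2.003 = 0.05670, so ω = 2 arcsin(0.05670) ≈ 6.5°.

6.5°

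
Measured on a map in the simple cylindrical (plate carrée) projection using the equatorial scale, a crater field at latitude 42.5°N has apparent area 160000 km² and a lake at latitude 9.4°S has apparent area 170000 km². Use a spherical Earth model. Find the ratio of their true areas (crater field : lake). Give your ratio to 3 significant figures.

0.703

On the plate carrée, areal scale = h·k = 1 × sec φ, so true area = apparent × cos φ.
True area of crater field: 160000 × cos(42.5°) = 160000 × 0.7373 = 118000 km².
True area of lake: 170000 × cos(9.4°) = 170000 × 0.9866 = 167700 km².
Ratio = 118000 / 167700 ≈ 0.703.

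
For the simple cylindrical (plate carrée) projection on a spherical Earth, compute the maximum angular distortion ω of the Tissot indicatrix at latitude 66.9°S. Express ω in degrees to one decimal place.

For the equirectangular projection with φ₀ = 0 (plate carrée), h = 1 along meridians and k = sec φ along parallels.
At 66.9°: h = 1.000, k = 2.549; principal scales a = 2.549, b = 1.000.
sin(ω/2) = (a − b)/(a + b) = 1.549/3.549 = 0.4364, so ω = 2 arcsin(0.4364) ≈ 51.8°.

51.8°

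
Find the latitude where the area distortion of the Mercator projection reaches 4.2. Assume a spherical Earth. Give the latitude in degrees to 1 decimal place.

Mercator areal scale is sec²φ.
sec²φ = 4.2  ⇒  cos²φ = 0.2381  ⇒  cos φ = 0.4880.
φ = arccos(0.4880) ≈ 60.8°.

60.8°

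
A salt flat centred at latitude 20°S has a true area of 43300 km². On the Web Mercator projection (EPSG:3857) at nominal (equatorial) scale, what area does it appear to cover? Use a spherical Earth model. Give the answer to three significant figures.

49000 km²

For Mercator, h = k = sec φ (a conformal cylindrical projection has a single point scale, 1/cos φ).
Areal scale = k² = sec²φ = 1/cos²(20°) = 1/0.9397² = 1.132.
Apparent area = 43300 × 1.132 ≈ 49000 km².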